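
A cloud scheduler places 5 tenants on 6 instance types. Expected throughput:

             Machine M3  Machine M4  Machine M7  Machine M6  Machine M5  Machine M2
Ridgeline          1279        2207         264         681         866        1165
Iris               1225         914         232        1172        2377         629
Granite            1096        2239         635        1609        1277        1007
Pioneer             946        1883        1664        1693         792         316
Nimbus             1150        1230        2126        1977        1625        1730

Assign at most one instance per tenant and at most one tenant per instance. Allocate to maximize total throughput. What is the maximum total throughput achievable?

Max total: 9714 ops/s

This is the linear assignment problem.
Optimal: Ridgeline→Machine M3 (1279 ops/s), Iris→Machine M5 (2377 ops/s), Granite→Machine M4 (2239 ops/s), Pioneer→Machine M6 (1693 ops/s), Nimbus→Machine M7 (2126 ops/s) — total 1279+2377+2239+1693+2126 = 9714 ops/s.
Row-greedy (each tenant in turn takes its best remaining instance) gives 9587 ops/s, worse by 127.
Checked against all permutations: 9714 ops/s is optimal.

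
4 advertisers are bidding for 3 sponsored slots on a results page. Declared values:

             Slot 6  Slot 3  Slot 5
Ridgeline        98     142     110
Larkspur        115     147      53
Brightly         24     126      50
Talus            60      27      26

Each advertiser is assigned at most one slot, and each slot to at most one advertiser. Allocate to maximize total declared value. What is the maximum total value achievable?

Max total: $351

Optimal: Larkspur→Slot 6 ($115), Brightly→Slot 3 ($126), Ridgeline→Slot 5 ($110) — total 115+126+110 = $351.
Max-entry greedy (repeatedly take the single best remaining cell) gives $317, worse by 34.
Next-best assignment: Talus→Slot 6, Larkspur→Slot 3, Ridgeline→Slot 5 = $317.
No other one-to-one assignment exceeds $351.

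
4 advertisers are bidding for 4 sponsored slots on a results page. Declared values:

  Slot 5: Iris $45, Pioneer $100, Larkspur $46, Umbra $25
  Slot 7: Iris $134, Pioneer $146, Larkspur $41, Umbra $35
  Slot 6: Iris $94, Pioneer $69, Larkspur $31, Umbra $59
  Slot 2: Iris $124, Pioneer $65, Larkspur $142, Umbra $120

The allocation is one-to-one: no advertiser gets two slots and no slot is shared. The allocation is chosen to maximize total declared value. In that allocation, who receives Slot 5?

Pioneer receives Slot 5.

Optimal: Iris→Slot 7 ($134), Pioneer→Slot 5 ($100), Larkspur→Slot 2 ($142), Umbra→Slot 6 ($59) — total 134+100+142+59 = $435.
Max-entry greedy (repeatedly take the single best remaining cell) gives $407, worse by 28.
Next-best assignment: Iris→Slot 6, Pioneer→Slot 7, Larkspur→Slot 2, Umbra→Slot 5 = $407.
Swapping Pioneer↔Larkspur (Pioneer→Slot 2 $65, Larkspur→Slot 5 $46) loses 131.
Checked against all permutations: $435 is optimal.
Pioneer's own top slot is Slot 7 ($146), but forcing Pioneer→Slot 7 and reassigning the rest optimally gives only $407 — worse by 28.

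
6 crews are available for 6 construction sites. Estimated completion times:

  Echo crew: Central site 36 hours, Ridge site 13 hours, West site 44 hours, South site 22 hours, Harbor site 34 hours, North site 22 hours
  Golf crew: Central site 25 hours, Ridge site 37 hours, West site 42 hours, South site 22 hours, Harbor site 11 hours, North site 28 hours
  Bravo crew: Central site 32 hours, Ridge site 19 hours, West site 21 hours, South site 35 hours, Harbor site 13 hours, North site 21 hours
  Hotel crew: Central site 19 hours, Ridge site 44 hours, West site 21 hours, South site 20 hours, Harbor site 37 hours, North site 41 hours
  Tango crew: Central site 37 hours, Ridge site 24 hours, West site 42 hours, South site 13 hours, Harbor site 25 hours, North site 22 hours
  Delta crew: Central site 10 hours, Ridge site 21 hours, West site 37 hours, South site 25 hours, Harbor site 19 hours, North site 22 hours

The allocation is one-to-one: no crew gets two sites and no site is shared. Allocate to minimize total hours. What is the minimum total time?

Min total: 89 hours

Treat this as an assignment problem: match each crew to one site.
Optimal: Echo crew→Ridge site (13 hours), Golf crew→Harbor site (11 hours), Bravo crew→North site (21 hours), Hotel crew→West site (21 hours), Tango crew→South site (13 hours), Delta crew→Central site (10 hours) — total 13+11+21+21+13+10 = 89 hours.
Column-greedy (each site in turn goes to its cheapest remaining crew) gives 109 hours, worse by 20.
Next-best assignment: Echo crew→North site, Golf crew→Harbor site, Bravo crew→Ridge site, Hotel crew→West site, Tango crew→South site, Delta crew→Central site = 96 hours.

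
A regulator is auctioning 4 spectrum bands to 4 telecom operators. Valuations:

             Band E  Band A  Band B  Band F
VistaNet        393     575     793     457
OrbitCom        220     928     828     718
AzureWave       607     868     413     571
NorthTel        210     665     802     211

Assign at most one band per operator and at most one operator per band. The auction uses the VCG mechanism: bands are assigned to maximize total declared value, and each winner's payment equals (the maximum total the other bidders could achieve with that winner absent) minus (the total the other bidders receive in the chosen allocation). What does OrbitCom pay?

OrbitCom pays $261M.

Efficient allocation: VistaNet→Band F ($457M), OrbitCom→Band A ($928M), AzureWave→Band E ($607M), NorthTel→Band B ($802M); total welfare W = $2794M.
OrbitCom receives Band A at value $928M, so the others get W − 928 = $1866M.
Without OrbitCom: best allocation of the remaining 3 bidders over all 4 bands is VistaNet→Band F ($457M), AzureWave→Band A ($868M), NorthTel→Band B ($802M), total $2127M.
VCG payment = (others' best without OrbitCom) − (others' welfare with OrbitCom) = 2127 − 1866 = $261M.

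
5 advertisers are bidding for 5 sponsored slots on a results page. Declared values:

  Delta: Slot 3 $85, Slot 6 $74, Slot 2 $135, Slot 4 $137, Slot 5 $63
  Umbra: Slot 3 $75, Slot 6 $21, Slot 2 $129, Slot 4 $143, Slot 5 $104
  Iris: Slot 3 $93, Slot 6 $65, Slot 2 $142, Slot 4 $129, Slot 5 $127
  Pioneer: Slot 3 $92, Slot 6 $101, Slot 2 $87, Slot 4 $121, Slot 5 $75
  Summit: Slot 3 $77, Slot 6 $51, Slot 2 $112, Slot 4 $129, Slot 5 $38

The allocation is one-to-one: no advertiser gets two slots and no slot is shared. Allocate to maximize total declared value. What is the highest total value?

Optimal: Delta→Slot 2 ($135), Umbra→Slot 4 ($143), Iris→Slot 5 ($127), Pioneer→Slot 6 ($101), Summit→Slot 3 ($77) — total 135+143+127+101+77 = $583.
Max-entry greedy (repeatedly take the single best remaining cell) gives $509, worse by 74.
Next-best assignment: Delta→Slot 3, Umbra→Slot 2, Iris→Slot 5, Pioneer→Slot 6, Summit→Slot 4 = $571.

Max total: $583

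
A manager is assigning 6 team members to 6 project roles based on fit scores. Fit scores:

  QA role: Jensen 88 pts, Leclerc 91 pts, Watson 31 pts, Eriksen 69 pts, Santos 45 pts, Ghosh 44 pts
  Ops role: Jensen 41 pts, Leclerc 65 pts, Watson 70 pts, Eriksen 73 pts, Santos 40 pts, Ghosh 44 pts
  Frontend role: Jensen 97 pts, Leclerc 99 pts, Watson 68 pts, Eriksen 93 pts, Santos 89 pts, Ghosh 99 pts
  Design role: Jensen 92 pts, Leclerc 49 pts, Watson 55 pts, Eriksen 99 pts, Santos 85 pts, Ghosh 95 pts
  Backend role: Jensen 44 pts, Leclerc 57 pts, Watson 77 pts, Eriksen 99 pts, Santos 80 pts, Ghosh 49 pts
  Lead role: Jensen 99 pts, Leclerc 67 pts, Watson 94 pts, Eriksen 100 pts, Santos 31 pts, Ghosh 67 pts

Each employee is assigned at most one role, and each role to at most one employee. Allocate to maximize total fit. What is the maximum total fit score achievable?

Maximum total: 543 pts

This is the linear assignment problem.
Optimal: Jensen→Lead role (99 pts), Leclerc→QA role (91 pts), Watson→Ops role (70 pts), Eriksen→Backend role (99 pts), Santos→Frontend role (89 pts), Ghosh→Design role (95 pts) — total 99+91+70+99+89+95 = 543 pts.
Row-greedy (each employee in turn takes its best remaining role) gives 463 pts, worse by 80.
Checked against all permutations: 543 pts is optimal.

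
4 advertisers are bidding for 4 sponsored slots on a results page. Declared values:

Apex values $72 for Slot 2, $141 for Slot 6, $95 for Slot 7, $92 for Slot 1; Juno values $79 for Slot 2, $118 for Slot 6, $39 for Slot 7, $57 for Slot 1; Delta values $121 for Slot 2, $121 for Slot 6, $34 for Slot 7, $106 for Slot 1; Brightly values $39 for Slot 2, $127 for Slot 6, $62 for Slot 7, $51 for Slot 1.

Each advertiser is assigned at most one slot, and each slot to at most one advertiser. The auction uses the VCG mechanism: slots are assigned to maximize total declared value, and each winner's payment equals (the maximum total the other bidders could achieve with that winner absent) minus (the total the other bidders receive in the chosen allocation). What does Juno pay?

Juno pays $15.

Efficient allocation: Apex→Slot 7 ($95), Juno→Slot 2 ($79), Delta→Slot 1 ($106), Brightly→Slot 6 ($127); total welfare W = $407.
Juno receives Slot 2 at value $79, so the others get W − 79 = $328.
Without Juno: best allocation of the remaining 3 bidders over all 4 slots is Apex→Slot 7 ($95), Delta→Slot 2 ($121), Brightly→Slot 6 ($127), total $343.
VCG payment = (others' best without Juno) − (others' welfare with Juno) = 343 − 328 = $15.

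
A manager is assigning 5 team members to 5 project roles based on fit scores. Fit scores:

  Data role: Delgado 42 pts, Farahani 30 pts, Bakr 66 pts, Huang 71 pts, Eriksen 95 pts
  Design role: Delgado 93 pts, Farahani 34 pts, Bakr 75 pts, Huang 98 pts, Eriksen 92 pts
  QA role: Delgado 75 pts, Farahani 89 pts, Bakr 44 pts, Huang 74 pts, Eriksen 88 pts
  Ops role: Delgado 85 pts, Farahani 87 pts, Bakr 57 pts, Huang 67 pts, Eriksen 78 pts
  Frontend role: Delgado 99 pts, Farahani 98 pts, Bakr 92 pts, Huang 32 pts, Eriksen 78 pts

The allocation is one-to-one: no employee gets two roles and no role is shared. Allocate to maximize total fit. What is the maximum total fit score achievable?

Maximum total: 459 pts

Optimal: Delgado→Ops role (85 pts), Farahani→QA role (89 pts), Bakr→Frontend role (92 pts), Huang→Design role (98 pts), Eriksen→Data role (95 pts) — total 85+89+92+98+95 = 459 pts.
Row-greedy (each employee in turn takes its best remaining role) gives 412 pts, worse by 47.
Checked against all permutations: 459 pts is optimal.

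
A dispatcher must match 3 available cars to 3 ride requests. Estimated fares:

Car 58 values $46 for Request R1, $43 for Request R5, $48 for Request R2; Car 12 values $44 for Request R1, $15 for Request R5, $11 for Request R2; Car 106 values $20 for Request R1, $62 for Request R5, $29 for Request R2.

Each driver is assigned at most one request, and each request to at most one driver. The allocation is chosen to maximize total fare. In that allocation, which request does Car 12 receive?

Car 12 receives Request R1.

This is a one-to-one assignment (maximum-weight bipartite matching).
Optimal: Car 58→Request R2 ($48), Car 12→Request R1 ($44), Car 106→Request R5 ($62) — total 48+44+62 = $154.
Column-greedy (each request in turn goes to its best remaining driver) gives $119, worse by 35.
Next-best assignment: Car 58→Request R1, Car 12→Request R2, Car 106→Request R5 = $119.
Every other assignment is strictly worse.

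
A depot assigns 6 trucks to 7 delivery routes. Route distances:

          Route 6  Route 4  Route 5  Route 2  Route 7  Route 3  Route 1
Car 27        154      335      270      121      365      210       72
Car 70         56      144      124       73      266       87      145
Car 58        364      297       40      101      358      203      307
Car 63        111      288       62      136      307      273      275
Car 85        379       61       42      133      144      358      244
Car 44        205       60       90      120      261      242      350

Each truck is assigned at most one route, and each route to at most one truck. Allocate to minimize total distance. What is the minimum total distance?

Minimum total: 473 km

Optimal: Car 27→Route 1 (72 km), Car 70→Route 3 (87 km), Car 58→Route 2 (101 km), Car 63→Route 6 (111 km), Car 85→Route 5 (42 km), Car 44→Route 4 (60 km) — total 72+87+101+111+42+60 = 473 km.
Column-greedy (each route in turn goes to its cheapest remaining truck) gives 694 km, worse by 221.
Checked against all permutations: 473 km is optimal.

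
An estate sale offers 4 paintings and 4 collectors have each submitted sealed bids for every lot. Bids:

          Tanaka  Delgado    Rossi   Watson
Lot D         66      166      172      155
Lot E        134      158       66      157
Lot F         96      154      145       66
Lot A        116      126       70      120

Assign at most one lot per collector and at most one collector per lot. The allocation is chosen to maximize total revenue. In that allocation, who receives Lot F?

Optimal: Tanaka→Lot A ($116), Delgado→Lot F ($154), Rossi→Lot D ($172), Watson→Lot E ($157) — total 116+154+172+157 = $599.
Row-greedy (each collector in turn takes its best remaining lot) gives $565, worse by 34.
Next-best assignment: Tanaka→Lot A, Delgado→Lot D, Rossi→Lot F, Watson→Lot E = $584.
Delgado's own top lot is Lot D ($166), but forcing Delgado→Lot D and reassigning the rest optimally gives only $584 — worse by 15.

Delgado receives Lot F.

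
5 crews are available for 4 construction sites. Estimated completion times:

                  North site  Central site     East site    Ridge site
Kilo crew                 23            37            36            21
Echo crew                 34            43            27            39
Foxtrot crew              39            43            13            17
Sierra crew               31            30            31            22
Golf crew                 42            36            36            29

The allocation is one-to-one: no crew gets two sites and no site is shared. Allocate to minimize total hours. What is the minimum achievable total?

Minimum total: 94 hours

Optimal: Kilo crew→North site (23 hours), Golf crew→Central site (36 hours), Foxtrot crew→East site (13 hours), Sierra crew→Ridge site (22 hours) — total 23+36+13+22 = 94 hours.
Row-greedy (each crew in turn takes its cheapest remaining site) gives 117 hours, worse by 23.
No other one-to-one assignment undercuts 94 hours.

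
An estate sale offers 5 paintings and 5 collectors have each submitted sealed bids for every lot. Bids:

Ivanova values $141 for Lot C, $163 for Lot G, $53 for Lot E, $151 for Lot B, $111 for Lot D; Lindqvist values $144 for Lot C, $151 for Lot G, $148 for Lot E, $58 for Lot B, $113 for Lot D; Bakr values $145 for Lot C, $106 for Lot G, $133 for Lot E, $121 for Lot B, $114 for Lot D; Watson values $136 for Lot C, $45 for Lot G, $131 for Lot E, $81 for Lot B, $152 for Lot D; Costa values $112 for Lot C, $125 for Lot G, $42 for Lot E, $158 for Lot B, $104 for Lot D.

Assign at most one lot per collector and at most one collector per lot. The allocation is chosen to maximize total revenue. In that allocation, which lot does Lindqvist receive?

Optimal: Ivanova→Lot G ($163), Lindqvist→Lot E ($148), Bakr→Lot C ($145), Watson→Lot D ($152), Costa→Lot B ($158) — total 163+148+145+152+158 = $766.
Next-best assignment: Ivanova→Lot G, Lindqvist→Lot C, Bakr→Lot E, Watson→Lot D, Costa→Lot B = $750.
Lindqvist's own top lot is Lot G ($151), but forcing Lindqvist→Lot G and reassigning the rest optimally gives only $735 — worse by 31.

Lindqvist receives Lot E.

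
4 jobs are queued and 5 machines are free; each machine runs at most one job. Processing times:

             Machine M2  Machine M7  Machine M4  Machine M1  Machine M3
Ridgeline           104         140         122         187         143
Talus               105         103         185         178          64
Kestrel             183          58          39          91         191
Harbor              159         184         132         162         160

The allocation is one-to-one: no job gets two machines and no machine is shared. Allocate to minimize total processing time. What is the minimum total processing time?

This is a one-to-one assignment (minimum-cost bipartite matching).
Optimal: Ridgeline→Machine M2 (104 min), Talus→Machine M3 (64 min), Kestrel→Machine M7 (58 min), Harbor→Machine M4 (132 min) — total 104+64+58+132 = 358 min.
Min-entry greedy (repeatedly take the single cheapest remaining cell) gives 369 min, worse by 11.

Min total: 358 min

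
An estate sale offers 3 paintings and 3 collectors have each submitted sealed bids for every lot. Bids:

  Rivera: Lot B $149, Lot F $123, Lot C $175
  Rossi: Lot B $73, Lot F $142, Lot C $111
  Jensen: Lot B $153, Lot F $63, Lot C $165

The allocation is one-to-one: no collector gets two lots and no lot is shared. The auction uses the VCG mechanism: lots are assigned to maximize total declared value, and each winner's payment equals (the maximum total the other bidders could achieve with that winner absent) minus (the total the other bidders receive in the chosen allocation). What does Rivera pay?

Efficient allocation: Rivera→Lot C ($175), Rossi→Lot F ($142), Jensen→Lot B ($153); total welfare W = $470.
Rivera receives Lot C at value $175, so the others get W − 175 = $295.
Without Rivera: best allocation of the remaining 2 bidders over all 3 lots is Rossi→Lot F ($142), Jensen→Lot C ($165), total $307.
VCG payment = (others' best without Rivera) − (others' welfare with Rivera) = 307 − 295 = $12.

Rivera pays $12.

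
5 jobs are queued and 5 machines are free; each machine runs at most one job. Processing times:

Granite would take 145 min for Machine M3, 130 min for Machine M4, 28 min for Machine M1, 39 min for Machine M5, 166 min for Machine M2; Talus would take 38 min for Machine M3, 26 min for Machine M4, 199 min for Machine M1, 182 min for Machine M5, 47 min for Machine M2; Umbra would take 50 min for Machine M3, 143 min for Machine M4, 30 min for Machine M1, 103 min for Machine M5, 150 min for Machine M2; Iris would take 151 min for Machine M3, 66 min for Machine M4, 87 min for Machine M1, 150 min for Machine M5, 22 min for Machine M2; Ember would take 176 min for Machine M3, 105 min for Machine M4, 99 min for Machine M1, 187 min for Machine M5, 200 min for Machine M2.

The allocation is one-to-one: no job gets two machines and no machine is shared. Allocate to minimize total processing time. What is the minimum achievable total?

Treat this as an assignment problem: match each job to one machine.
Optimal: Granite→Machine M5 (39 min), Talus→Machine M3 (38 min), Umbra→Machine M1 (30 min), Iris→Machine M2 (22 min), Ember→Machine M4 (105 min) — total 39+38+30+22+105 = 234 min.
Swapping Ember↔Umbra (Ember→Machine M1 99 min, Umbra→Machine M4 143 min) adds 107.

Min total: 234 min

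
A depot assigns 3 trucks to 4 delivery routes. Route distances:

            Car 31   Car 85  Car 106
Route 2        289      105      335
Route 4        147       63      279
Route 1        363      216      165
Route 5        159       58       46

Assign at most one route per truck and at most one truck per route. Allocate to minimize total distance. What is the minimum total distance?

Minimum total: 298 km

Optimal: Car 31→Route 4 (147 km), Car 85→Route 2 (105 km), Car 106→Route 5 (46 km) — total 147+105+46 = 298 km.
Min-entry greedy (repeatedly take the single cheapest remaining cell) gives 398 km, worse by 100.
Next-best assignment: Car 31→Route 4, Car 85→Route 5, Car 106→Route 1 = 370 km.
Swapping Car 31↔Car 106 (Car 31→Route 5 159 km, Car 106→Route 4 279 km) adds 245.
Checked against all permutations: 298 km is optimal.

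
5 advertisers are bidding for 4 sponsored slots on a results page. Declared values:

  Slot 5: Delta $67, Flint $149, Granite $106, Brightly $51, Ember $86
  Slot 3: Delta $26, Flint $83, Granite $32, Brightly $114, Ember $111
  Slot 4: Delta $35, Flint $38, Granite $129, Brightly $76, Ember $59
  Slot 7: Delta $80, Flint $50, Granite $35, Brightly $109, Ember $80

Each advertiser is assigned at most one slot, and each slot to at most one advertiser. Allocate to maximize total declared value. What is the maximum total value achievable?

Maximum total: $498

Optimal: Flint→Slot 5 ($149), Ember→Slot 3 ($111), Granite→Slot 4 ($129), Brightly→Slot 7 ($109) — total 149+111+129+109 = $498.
Column-greedy (each slot in turn goes to its best remaining advertiser) gives $472, worse by 26.
Swapping Ember↔Brightly (Ember→Slot 7 $80, Brightly→Slot 3 $114) loses 26.
Checked against all permutations: $498 is optimal.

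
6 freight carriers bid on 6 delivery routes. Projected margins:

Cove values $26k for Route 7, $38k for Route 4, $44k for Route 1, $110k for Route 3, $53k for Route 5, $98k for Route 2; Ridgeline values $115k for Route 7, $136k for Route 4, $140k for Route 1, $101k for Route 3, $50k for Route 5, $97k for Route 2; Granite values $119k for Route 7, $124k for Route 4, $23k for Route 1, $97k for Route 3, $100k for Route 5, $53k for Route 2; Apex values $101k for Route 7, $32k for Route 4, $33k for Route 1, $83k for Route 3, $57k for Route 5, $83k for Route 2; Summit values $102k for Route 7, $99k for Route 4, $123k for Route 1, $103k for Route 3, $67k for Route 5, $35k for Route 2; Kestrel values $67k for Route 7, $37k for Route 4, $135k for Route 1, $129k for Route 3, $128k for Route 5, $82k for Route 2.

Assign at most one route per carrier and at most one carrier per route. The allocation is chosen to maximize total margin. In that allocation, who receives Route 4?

This is the linear assignment problem.
Optimal: Cove→Route 3 ($110k), Ridgeline→Route 4 ($136k), Granite→Route 7 ($119k), Apex→Route 2 ($83k), Summit→Route 1 ($123k), Kestrel→Route 5 ($128k) — total 110+136+119+83+123+128 = $699k.
Column-greedy (each route in turn goes to its best remaining carrier) gives $650k, worse by 49.
Next-best assignment: Cove→Route 2, Ridgeline→Route 1, Granite→Route 4, Apex→Route 7, Summit→Route 3, Kestrel→Route 5 = $694k.
Swapping Apex↔Cove (Apex→Route 3 $83k, Cove→Route 2 $98k) loses 12.
Ridgeline's own top route is Route 1 ($140k), but forcing Ridgeline→Route 1 and reassigning the rest optimally gives only $694k — worse by 5.

Ridgeline receives Route 4.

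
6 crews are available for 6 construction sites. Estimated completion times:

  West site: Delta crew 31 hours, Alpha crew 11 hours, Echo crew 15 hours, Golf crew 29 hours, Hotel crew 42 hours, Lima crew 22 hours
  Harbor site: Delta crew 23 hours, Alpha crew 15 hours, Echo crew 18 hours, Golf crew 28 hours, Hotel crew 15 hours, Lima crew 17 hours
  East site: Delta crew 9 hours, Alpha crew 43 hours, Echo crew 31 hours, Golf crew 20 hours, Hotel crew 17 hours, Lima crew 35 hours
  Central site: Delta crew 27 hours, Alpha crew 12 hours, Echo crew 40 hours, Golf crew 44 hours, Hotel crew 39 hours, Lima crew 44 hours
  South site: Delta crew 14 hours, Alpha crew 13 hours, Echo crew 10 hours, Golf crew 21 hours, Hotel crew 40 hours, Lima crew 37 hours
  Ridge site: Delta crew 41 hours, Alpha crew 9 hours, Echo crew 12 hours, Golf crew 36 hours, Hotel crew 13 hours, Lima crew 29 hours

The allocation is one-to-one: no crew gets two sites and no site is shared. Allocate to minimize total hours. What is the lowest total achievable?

Optimal: Delta crew→East site (9 hours), Alpha crew→Central site (12 hours), Echo crew→West site (15 hours), Golf crew→South site (21 hours), Hotel crew→Ridge site (13 hours), Lima crew→Harbor site (17 hours) — total 9+12+15+21+13+17 = 87 hours.
Row-greedy (each crew in turn takes its cheapest remaining site) gives 117 hours, worse by 30.
Swapping Echo crew↔Hotel crew (Echo crew→Ridge site 12 hours, Hotel crew→West site 42 hours) adds 26.

Minimum total: 87 hours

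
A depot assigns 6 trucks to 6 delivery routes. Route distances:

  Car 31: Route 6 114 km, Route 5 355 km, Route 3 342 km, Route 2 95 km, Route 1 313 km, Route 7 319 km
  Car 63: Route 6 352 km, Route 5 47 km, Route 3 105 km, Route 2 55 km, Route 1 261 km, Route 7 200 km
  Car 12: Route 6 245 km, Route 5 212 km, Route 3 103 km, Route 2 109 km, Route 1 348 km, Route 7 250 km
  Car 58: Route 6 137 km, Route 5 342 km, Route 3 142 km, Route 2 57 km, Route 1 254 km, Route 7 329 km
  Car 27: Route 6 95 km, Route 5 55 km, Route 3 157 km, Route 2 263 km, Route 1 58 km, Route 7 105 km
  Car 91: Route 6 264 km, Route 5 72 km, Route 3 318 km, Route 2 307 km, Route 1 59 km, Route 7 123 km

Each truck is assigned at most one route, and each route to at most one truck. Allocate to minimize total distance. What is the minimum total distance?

Minimum total: 485 km

Treat this as an assignment problem: match each truck to one route.
Optimal: Car 31→Route 6 (114 km), Car 63→Route 5 (47 km), Car 12→Route 3 (103 km), Car 58→Route 2 (57 km), Car 27→Route 7 (105 km), Car 91→Route 1 (59 km) — total 114+47+103+57+105+59 = 485 km.
Row-greedy (each truck in turn takes its cheapest remaining route) gives 563 km, worse by 78.
Checked against all permutations: 485 km is optimal.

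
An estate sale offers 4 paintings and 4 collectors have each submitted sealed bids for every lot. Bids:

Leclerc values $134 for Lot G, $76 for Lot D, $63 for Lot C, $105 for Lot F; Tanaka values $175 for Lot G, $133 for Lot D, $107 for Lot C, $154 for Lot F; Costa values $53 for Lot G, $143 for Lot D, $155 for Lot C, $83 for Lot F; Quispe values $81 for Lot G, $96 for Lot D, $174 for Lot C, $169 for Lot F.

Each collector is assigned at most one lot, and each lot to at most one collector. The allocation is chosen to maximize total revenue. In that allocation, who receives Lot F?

Treat this as an assignment problem: match each collector to one lot.
Optimal: Leclerc→Lot G ($134), Tanaka→Lot F ($154), Costa→Lot D ($143), Quispe→Lot C ($174) — total 134+154+143+174 = $605.
Column-greedy (each lot in turn goes to its best remaining collector) gives $597, worse by 8.
Swapping Quispe↔Leclerc (Quispe→Lot G $81, Leclerc→Lot C $63) loses 164.
Tanaka's own top lot is Lot G ($175), but forcing Tanaka→Lot G and reassigning the rest optimally gives only $597 — worse by 8.

Tanaka receives Lot F.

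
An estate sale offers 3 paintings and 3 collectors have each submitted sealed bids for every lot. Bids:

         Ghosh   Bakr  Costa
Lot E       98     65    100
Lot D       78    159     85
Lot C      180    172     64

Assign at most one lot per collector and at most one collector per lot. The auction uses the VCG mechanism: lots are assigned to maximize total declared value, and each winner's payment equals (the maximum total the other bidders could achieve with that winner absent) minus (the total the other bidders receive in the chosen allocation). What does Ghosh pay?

Efficient allocation: Ghosh→Lot C ($180), Bakr→Lot D ($159), Costa→Lot E ($100); total welfare W = $439.
Ghosh receives Lot C at value $180, so the others get W − 180 = $259.
Without Ghosh: best allocation of the remaining 2 bidders over all 3 lots is Bakr→Lot C ($172), Costa→Lot E ($100), total $272.
VCG payment = (others' best without Ghosh) − (others' welfare with Ghosh) = 272 − 259 = $13.

Ghosh pays $13.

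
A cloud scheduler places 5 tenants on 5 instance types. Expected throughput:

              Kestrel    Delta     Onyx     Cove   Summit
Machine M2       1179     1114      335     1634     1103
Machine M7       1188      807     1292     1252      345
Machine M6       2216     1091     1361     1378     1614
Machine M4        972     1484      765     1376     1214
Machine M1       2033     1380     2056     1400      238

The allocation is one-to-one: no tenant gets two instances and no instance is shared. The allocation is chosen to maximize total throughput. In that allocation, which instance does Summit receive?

Optimal: Kestrel→Machine M6 (2216 ops/s), Delta→Machine M4 (1484 ops/s), Onyx→Machine M1 (2056 ops/s), Cove→Machine M7 (1252 ops/s), Summit→Machine M2 (1103 ops/s) — total 2216+1484+2056+1252+1103 = 8111 ops/s.
Row-greedy (each tenant in turn takes its best remaining instance) gives 7735 ops/s, worse by 376.
Summit's own top instance is Machine M6 (1614 ops/s), but forcing Summit→Machine M6 and reassigning the rest optimally gives only 8057 ops/s — worse by 54.

Summit receives Machine M2.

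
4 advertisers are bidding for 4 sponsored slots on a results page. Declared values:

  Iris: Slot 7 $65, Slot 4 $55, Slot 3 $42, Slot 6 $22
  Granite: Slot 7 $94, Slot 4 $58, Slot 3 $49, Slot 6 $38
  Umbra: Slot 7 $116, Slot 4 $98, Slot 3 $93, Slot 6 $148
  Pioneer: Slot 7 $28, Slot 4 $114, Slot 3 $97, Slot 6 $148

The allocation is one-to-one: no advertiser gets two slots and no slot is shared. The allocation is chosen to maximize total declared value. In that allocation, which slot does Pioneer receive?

Pioneer receives Slot 4.

This is the linear assignment problem.
Optimal: Iris→Slot 3 ($42), Granite→Slot 7 ($94), Umbra→Slot 6 ($148), Pioneer→Slot 4 ($114) — total 42+94+148+114 = $398.
Column-greedy (each slot in turn goes to its best remaining advertiser) gives $301, worse by 97.
Next-best assignment: Iris→Slot 4, Granite→Slot 7, Umbra→Slot 6, Pioneer→Slot 3 = $394.
Checked against all permutations: $398 is optimal.
Pioneer's own top slot is Slot 6 ($148), but forcing Pioneer→Slot 6 and reassigning the rest optimally gives only $390 — worse by 8.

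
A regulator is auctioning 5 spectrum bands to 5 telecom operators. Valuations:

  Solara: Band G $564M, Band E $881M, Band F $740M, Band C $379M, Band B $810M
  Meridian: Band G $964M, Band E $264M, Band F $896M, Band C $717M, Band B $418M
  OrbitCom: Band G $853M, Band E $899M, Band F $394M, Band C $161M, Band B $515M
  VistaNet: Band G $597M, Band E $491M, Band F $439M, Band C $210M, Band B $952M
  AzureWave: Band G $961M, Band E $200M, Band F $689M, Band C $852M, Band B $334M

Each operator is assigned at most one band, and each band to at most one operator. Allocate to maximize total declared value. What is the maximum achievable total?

Maximum total: $4434M

Treat this as an assignment problem: match each operator to one band.
Optimal: Solara→Band E ($881M), Meridian→Band F ($896M), OrbitCom→Band G ($853M), VistaNet→Band B ($952M), AzureWave→Band C ($852M) — total 881+896+853+952+852 = $4434M.
Max-entry greedy (repeatedly take the single best remaining cell) gives $4407M, worse by 27.
Next-best assignment: Solara→Band F, Meridian→Band G, OrbitCom→Band E, VistaNet→Band B, AzureWave→Band C = $4407M.
Checked against all permutations: $4434M is optimal.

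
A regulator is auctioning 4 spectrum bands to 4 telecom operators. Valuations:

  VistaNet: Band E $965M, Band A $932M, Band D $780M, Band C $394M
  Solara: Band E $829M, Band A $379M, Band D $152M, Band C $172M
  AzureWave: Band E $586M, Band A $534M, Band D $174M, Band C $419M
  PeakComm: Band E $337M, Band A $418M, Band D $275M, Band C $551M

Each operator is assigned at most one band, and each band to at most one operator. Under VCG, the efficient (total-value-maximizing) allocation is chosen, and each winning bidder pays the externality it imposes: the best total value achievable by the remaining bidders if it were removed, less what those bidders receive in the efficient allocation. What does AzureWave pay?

Efficient allocation: VistaNet→Band D ($780M), Solara→Band E ($829M), AzureWave→Band A ($534M), PeakComm→Band C ($551M); total welfare W = $2694M.
AzureWave receives Band A at value $534M, so the others get W − 534 = $2160M.
Without AzureWave: best allocation of the remaining 3 bidders over all 4 bands is VistaNet→Band A ($932M), Solara→Band E ($829M), PeakComm→Band C ($551M), total $2312M.
VCG payment = (others' best without AzureWave) − (others' welfare with AzureWave) = 2312 − 2160 = $152M.

AzureWave pays $152M.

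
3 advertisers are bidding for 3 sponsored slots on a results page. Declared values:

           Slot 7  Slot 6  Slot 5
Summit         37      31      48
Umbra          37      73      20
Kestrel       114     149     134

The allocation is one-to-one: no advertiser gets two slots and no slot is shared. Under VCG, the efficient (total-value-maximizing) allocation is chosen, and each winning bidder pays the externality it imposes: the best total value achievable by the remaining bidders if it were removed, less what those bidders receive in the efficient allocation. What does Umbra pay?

Efficient allocation: Summit→Slot 7 ($37), Umbra→Slot 6 ($73), Kestrel→Slot 5 ($134); total welfare W = $244.
Umbra receives Slot 6 at value $73, so the others get W − 73 = $171.
Without Umbra: best allocation of the remaining 2 bidders over all 3 slots is Summit→Slot 5 ($48), Kestrel→Slot 6 ($149), total $197.
VCG payment = (others' best without Umbra) − (others' welfare with Umbra) = 197 − 171 = $26.

Umbra pays $26.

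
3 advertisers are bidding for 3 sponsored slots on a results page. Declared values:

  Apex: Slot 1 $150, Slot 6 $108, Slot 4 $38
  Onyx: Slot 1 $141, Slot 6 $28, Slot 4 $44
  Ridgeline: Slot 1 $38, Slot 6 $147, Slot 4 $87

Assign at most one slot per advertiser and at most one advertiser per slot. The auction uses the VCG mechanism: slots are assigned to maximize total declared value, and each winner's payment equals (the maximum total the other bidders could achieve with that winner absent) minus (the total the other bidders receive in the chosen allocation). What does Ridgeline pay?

Ridgeline pays $55.

Efficient allocation: Apex→Slot 1 ($150), Onyx→Slot 4 ($44), Ridgeline→Slot 6 ($147); total welfare W = $341.
Ridgeline receives Slot 6 at value $147, so the others get W − 147 = $194.
Without Ridgeline: best allocation of the remaining 2 bidders over all 3 slots is Apex→Slot 6 ($108), Onyx→Slot 1 ($141), total $249.
VCG payment = (others' best without Ridgeline) − (others' welfare with Ridgeline) = 249 − 194 = $55.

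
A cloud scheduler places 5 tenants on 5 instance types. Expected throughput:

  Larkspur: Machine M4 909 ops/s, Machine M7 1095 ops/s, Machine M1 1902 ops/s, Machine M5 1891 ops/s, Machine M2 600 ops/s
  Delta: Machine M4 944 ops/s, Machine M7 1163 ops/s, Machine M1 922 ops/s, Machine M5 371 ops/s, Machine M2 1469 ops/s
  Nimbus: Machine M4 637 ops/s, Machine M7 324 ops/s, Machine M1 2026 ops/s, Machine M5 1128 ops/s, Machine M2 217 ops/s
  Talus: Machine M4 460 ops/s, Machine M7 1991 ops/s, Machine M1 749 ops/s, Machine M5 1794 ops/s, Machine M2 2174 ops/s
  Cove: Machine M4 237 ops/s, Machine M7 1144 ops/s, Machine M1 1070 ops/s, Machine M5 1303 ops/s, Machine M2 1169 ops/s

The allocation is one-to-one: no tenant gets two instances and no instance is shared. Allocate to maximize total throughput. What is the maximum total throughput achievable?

Optimal: Larkspur→Machine M5 (1891 ops/s), Delta→Machine M4 (944 ops/s), Nimbus→Machine M1 (2026 ops/s), Talus→Machine M2 (2174 ops/s), Cove→Machine M7 (1144 ops/s) — total 1891+944+2026+2174+1144 = 8179 ops/s.
Row-greedy (each tenant in turn takes its best remaining instance) gives 6727 ops/s, worse by 1452.
Next-best assignment: Larkspur→Machine M5, Delta→Machine M4, Nimbus→Machine M1, Talus→Machine M7, Cove→Machine M2 = 8021 ops/s.
Swapping Cove↔Nimbus (Cove→Machine M1 1070 ops/s, Nimbus→Machine M7 324 ops/s) loses 1776.
Checked against all permutations: 8179 ops/s is optimal.

Max total: 8179 ops/s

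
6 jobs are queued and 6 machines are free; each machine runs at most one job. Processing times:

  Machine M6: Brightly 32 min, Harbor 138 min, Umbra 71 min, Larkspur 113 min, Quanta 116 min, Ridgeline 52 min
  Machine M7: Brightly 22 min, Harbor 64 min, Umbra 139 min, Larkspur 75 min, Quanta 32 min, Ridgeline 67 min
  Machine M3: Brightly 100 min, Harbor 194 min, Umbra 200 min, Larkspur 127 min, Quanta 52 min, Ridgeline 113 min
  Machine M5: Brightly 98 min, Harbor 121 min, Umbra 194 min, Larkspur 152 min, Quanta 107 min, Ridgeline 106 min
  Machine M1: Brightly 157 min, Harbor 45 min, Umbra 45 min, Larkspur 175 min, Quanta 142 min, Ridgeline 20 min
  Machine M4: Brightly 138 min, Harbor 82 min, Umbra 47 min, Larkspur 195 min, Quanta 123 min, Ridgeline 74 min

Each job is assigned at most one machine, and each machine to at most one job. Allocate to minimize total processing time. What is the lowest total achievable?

Optimal: Brightly→Machine M6 (32 min), Harbor→Machine M5 (121 min), Umbra→Machine M4 (47 min), Larkspur→Machine M7 (75 min), Quanta→Machine M3 (52 min), Ridgeline→Machine M1 (20 min) — total 32+121+47+75+52+20 = 347 min.
Column-greedy (each machine in turn goes to its cheapest remaining job) gives 538 min, worse by 191.
Swapping Ridgeline↔Quanta (Ridgeline→Machine M3 113 min, Quanta→Machine M1 142 min) adds 183.

Minimum total: 347 min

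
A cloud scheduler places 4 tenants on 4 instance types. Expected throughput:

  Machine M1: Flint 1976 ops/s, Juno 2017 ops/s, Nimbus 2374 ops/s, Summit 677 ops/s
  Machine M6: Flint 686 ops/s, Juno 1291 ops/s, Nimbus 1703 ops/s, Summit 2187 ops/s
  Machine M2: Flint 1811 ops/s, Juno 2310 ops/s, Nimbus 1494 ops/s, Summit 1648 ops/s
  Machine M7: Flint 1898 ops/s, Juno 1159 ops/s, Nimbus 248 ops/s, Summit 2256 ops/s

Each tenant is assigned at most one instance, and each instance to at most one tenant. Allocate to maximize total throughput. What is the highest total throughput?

This is the linear assignment problem.
Optimal: Flint→Machine M7 (1898 ops/s), Juno→Machine M2 (2310 ops/s), Nimbus→Machine M1 (2374 ops/s), Summit→Machine M6 (2187 ops/s) — total 1898+2310+2374+2187 = 8769 ops/s.
Row-greedy (each tenant in turn takes its best remaining instance) gives 8245 ops/s, worse by 524.
Every other assignment is strictly worse.

Maximum total: 8769 ops/s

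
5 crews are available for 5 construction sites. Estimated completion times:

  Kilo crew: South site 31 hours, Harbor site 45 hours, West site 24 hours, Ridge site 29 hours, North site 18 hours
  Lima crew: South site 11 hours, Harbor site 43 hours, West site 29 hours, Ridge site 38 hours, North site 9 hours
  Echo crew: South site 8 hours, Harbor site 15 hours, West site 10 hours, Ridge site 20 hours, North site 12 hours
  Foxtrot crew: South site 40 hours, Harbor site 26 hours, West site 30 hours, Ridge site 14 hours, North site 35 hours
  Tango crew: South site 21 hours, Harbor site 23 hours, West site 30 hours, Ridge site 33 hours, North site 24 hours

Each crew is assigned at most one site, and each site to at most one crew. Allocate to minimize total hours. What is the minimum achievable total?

This is the linear assignment problem.
Optimal: Kilo crew→North site (18 hours), Lima crew→South site (11 hours), Echo crew→West site (10 hours), Foxtrot crew→Ridge site (14 hours), Tango crew→Harbor site (23 hours) — total 18+11+10+14+23 = 76 hours.
Min-entry greedy (repeatedly take the single cheapest remaining cell) gives 78 hours, worse by 2.

Min total: 76 hours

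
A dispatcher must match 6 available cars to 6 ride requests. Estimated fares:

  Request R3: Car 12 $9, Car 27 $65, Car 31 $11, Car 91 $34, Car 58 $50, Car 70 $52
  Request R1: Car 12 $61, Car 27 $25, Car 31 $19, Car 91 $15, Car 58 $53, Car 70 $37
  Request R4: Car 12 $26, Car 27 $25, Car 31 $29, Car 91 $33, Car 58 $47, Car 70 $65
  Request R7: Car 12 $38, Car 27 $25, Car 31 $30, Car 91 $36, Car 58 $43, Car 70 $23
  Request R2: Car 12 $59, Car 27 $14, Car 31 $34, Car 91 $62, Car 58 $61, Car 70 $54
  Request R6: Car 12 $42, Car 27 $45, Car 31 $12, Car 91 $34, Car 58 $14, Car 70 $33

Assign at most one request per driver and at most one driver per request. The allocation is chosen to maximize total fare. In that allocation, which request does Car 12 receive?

This is the linear assignment problem.
Optimal: Car 12→Request R6 ($42), Car 27→Request R3 ($65), Car 31→Request R7 ($30), Car 91→Request R2 ($62), Car 58→Request R1 ($53), Car 70→Request R4 ($65) — total 42+65+30+62+53+65 = $317.
Row-greedy (each driver in turn takes its best remaining request) gives $276, worse by 41.
Swapping Car 91↔Car 27 (Car 91→Request R3 $34, Car 27→Request R2 $14) loses 79.
No other one-to-one assignment exceeds $317.
Car 12's own top request is Request R1 ($61), but forcing Car 12→Request R1 and reassigning the rest optimally gives only $316 — worse by 1.

Car 12 receives Request R6.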